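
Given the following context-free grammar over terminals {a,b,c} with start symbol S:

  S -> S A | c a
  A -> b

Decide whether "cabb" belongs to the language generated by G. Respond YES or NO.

Convert to CNF:
  S -> S A | T0 T1
  A -> b
  T0 -> c
  T1 -> a

CYK table (by increasing span):
  [0..0]={T0}  "c"  orig:{}
  [1..1]={T1}  "a"  orig:{}
  [2..2]={A}  "b"
  [3..3]={A}  "b"
  [0..1]={S}  "ca"
  [1..2]=∅  "ab"
  [2..3]=∅  "bb"
  [0..2]={S}  "cab"
  [1..3]=∅  "abb"
  [0..3]={S}  "cabb"

S ∈ T[0,3] ⇒ YES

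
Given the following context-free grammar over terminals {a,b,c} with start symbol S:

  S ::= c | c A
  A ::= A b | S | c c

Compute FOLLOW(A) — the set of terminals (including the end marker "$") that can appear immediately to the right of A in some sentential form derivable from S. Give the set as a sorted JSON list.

Compute FIRST by fixpoint:
pass 1:
  A via A→c c: +{c}
  S via S→c: +{c}
  FIRST[S]={c}  FIRST[A]={c}
pass 2: — fixpoint
  FIRST[S]={c}  FIRST[A]={c}

Compute FOLLOW by fixpoint:
seed FOLLOW(S) with $
pass 1:
  A→A b: FOLLOW(A) ⊇ FIRST(b) = {b}; new: +{b}
  A→S: FOLLOW(S) ⊇ FOLLOW(A) ⊇ {b}; new: +{b}
  S→c A: FOLLOW(A) ⊇ FOLLOW(S) ⊇ {$,b}; new: +{$}
  FOLLOW[S]={$,b}  FOLLOW[A]={$,b}
pass 2: (stable)
  FOLLOW[S]={$,b}  FOLLOW[A]={$,b}

FOLLOW(A) = ["$", "b"]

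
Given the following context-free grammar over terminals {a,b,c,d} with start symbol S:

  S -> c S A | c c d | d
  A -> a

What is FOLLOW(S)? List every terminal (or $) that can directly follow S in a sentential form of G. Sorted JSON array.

FIRST iteration:
[1]
  A via A→a: +{a}
  S via S→c S A: +{c}
  S via S→d: +{d}
  FIRST(S)={c,d}  FIRST(A)={a}
[2] done
  FIRST(S)={c,d}  FIRST(A)={a}

Compute FOLLOW by fixpoint:
FOLLOW(S) := {$}
round 1:
  S→c S A: FOLLOW(S) ⊇ FIRST(A) = {a}; new: +{a}
  S→c S A: FOLLOW(A) ⊇ FOLLOW(S) ⊇ {$,a}; new: +{$,a}
  S: {$,a}  A: {$,a}
round 2: done
  S: {$,a}  A: {$,a}

FOLLOW(S) = ["$", "a"]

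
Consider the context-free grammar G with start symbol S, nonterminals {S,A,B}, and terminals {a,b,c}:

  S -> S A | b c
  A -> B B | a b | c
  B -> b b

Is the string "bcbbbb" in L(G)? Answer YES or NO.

Convert to CNF:
  S -> S A | T1 T2
  A -> B B | T0 T1 | c
  B -> T1 T1
  T0 -> a
  T1 -> b
  T2 -> c

Fill CYK table bottom-up:
  [0..0]={T1}  "b"  orig:{}
  [1..1]={A,T2}  "c"  orig:{A}
  [2..2]={T1}  "b"  orig:{}
  [3..3]={T1}  "b"  orig:{}
  [4..4]={T1}  "b"  orig:{}
  [5..5]={T1}  "b"  orig:{}
  [0..1]={S}  "bc"
  [1..2]=∅  "cb"
  [2..3]={B}  "bb"
  [3..4]={B}  "bb"
  [4..5]={B}  "bb"
  [0..2]=∅  "bcb"
  [1..3]=∅  "cbb"
  [2..4]=∅  "bbb"
  [3..5]=∅  "bbb"
  [0..3]=∅  "bcbb"
  [1..4]=∅  "cbbb"
  [2..5]={A}  "bbbb"
  [0..4]=∅  "bcbbb"
  [1..5]=∅  "cbbbb"
  [0..5]={S}  "bcbbbb"

S ∈ T[0,5] ⇒ YES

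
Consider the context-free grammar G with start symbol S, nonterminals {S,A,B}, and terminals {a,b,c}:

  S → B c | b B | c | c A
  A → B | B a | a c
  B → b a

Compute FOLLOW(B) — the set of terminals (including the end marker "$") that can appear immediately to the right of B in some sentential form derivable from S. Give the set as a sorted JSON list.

Compute FIRST by fixpoint:
pass 1:
  A via A→a c: +{a}
  B via B→b a: +{b}
  S via S→B c: +{b}
  S via S→c: +{c}
  FIRST[S]={b,c}  FIRST[A]={a}  FIRST[B]={b}
pass 2:
  A via A→B: +{b}
  FIRST[S]={b,c}  FIRST[A]={a,b}  FIRST[B]={b}
pass 3: (no change)
  FIRST[S]={b,c}  FIRST[A]={a,b}  FIRST[B]={b}

FOLLOW sets:
FOLLOW(S) := {$}
round 1:
  A→B a: FOLLOW(B) ⊇ FIRST(a) = {a}; new: +{a}
  S→B c: FOLLOW(B) ⊇ FIRST(c) = {c}; new: +{c}
  S→b B: FOLLOW(B) ⊇ FOLLOW(S) ⊇ {$}; new: +{$}
  S→c A: FOLLOW(A) ⊇ FOLLOW(S) ⊇ {$}; new: +{$}
  S: {$}  A: {$}  B: {$,a,c}
round 2: — fixpoint
  S: {$}  A: {$}  B: {$,a,c}

FOLLOW(B) = ["$", "a", "c"]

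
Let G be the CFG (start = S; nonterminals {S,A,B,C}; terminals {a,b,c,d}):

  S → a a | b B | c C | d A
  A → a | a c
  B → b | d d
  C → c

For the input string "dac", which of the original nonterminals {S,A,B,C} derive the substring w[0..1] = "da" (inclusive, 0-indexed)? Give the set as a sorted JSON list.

Convert to CNF:
  S -> T0 T0 | T1 C | T2 A | T3 B
  A -> T0 T1 | a
  B -> T2 T2 | b
  C -> c
  T0 -> a
  T1 -> c
  T2 -> d
  T3 -> b

Fill CYK table bottom-up, restricted to cells inside w[0..1]:
  cell(0,0) d: {T2}  orig:{}
  cell(1,1) a: {A,T0}  orig:{A}
  cell(0,1) da: {S}

Original NTs in T[0,1] deriving "da": ["S"]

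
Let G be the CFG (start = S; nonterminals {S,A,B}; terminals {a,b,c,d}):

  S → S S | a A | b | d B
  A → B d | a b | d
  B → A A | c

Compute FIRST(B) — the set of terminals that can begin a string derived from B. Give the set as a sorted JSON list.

FIRST iteration:
[1]
  A via A→a b: +{a}
  A via A→d: +{d}
  B via B→A A: +{a,d}
  B via B→c: +{c}
  S via S→a A: +{a}
  S via S→b: +{b}
  S via S→d B: +{d}
  FIRST(S)={a,b,d}  FIRST(A)={a,d}  FIRST(B)={a,c,d}
[2]
  A via A→B d: +{c}
  FIRST(S)={a,b,d}  FIRST(A)={a,c,d}  FIRST(B)={a,c,d}
[3] — fixpoint
  FIRST(S)={a,b,d}  FIRST(A)={a,c,d}  FIRST(B)={a,c,d}

FIRST(B) = ["a", "c", "d"]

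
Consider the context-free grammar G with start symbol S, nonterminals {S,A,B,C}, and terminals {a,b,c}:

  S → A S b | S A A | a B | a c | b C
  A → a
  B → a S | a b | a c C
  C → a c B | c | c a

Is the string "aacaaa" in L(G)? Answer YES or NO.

CNF form of G:
  S -> A X5 | S X6 | T0 B | T0 T2 | T1 C
  A -> a
  B -> T0 S | T0 T1 | T0 X3
  C -> T0 X4 | T2 T0 | c
  T0 -> a
  T1 -> b
  T2 -> c
  X3 -> T2 C
  X4 -> T2 B
  X5 -> S T1
  X6 -> A A

CYK table (by increasing span):
  [0..0]={A,T0}  "a"  orig:{A}
  [1..1]={A,T0}  "a"  orig:{A}
  [2..2]={C,T2}  "c"  orig:{C}
  [3..3]={A,T0}  "a"  orig:{A}
  [4..4]={A,T0}  "a"  orig:{A}
  [5..5]={A,T0}  "a"  orig:{A}
  [0..1]={X6}  "aa"  orig:{}
  [1..2]={S}  "ac"
  [2..3]={C}  "ca"
  [3..4]={X6}  "aa"  orig:{}
  [4..5]={X6}  "aa"  orig:{}
  [0..2]={B}  "aac"
  [1..3]=∅  "aca"
  [2..4]=∅  "caa"
  [3..5]=∅  "aaa"
  [0..3]=∅  "aaca"
  [1..4]={S}  "acaa"
  [2..5]=∅  "caaa"
  [0..4]={B}  "aacaa"
  [1..5]=∅  "acaaa"
  [0..5]=∅  "aacaaa"

S ∉ T[0,5] ⇒ NO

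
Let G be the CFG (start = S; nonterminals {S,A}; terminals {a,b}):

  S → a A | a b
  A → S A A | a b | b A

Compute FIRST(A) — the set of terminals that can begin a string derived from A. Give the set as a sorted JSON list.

FIRST sets, iterate to fixpoint:
pass 1:
  A via A→a b: +{a}
  A via A→b A: +{b}
  S via S→a A: +{a}
  FIRST(S)={a}  FIRST(A)={a,b}
pass 2: done
  FIRST(S)={a}  FIRST(A)={a,b}

FIRST(A) = ["a", "b"]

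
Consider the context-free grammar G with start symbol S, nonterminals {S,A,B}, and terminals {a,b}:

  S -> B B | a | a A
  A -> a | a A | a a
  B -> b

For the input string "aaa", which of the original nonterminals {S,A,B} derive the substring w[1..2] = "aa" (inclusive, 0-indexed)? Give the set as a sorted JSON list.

CNF form of G:
  S -> B B | T0 A | a
  A -> T0 A | T0 T0 | a
  B -> b
  T0 -> a

Fill CYK table bottom-up — only the sub-triangle for w[1..2]:
  [1..1]={A,S,T0}  "a"  orig:{A,S}
  [2..2]={A,S,T0}  "a"  orig:{A,S}
  [1..2]={A,S}  "aa"

Original NTs in T[1,2] deriving "aa": ["A", "S"]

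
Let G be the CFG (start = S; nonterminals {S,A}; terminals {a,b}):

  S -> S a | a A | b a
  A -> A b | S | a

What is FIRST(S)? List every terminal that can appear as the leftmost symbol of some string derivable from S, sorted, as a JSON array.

FIRST sets, iterate to fixpoint:
round 1:
  A via A→a: +{a}
  S via S→a A: +{a}
  S via S→b a: +{b}
  FIRST(S)={a,b}  FIRST(A)={a}
round 2:
  A via A→S: +{b}
  FIRST(S)={a,b}  FIRST(A)={a,b}
round 3: — fixpoint
  FIRST(S)={a,b}  FIRST(A)={a,b}

FIRST(S) = ["a", "b"]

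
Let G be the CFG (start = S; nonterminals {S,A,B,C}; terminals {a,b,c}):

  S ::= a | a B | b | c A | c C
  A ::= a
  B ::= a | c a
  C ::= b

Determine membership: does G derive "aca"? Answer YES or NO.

CNF form of G:
  S -> T0 A | T0 C | T1 B | a | b
  A -> a
  B -> T0 T1 | a
  C -> b
  T0 -> c
  T1 -> a

Fill CYK table bottom-up:
  cell(0,0) a: {A,B,S,T1}  orig:{A,B,S}
  cell(1,1) c: {T0}  orig:{}
  cell(2,2) a: {A,B,S,T1}  orig:{A,B,S}
  cell(0,1) ac: ∅
  cell(1,2) ca: {B,S}
  cell(0,2) aca: {S}

S ∈ T[0,2] ⇒ YES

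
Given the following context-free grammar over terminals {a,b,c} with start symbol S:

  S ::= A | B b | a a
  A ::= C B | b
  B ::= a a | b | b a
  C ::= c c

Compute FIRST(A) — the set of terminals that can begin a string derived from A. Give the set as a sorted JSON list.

FIRST sets, iterate to fixpoint:
pass 1:
  A via A→b: +{b}
  B via B→a a: +{a}
  B via B→b: +{b}
  C via C→c c: +{c}
  S via S→A: +{b}
  S via S→B b: +{a}
  S: {a,b}  A: {b}  B: {a,b}  C: {c}
pass 2:
  A via A→C B: +{c}
  S via S→A: +{c}
  S: {a,b,c}  A: {b,c}  B: {a,b}  C: {c}
pass 3: — fixpoint
  S: {a,b,c}  A: {b,c}  B: {a,b}  C: {c}

FIRST(A) = ["b", "c"]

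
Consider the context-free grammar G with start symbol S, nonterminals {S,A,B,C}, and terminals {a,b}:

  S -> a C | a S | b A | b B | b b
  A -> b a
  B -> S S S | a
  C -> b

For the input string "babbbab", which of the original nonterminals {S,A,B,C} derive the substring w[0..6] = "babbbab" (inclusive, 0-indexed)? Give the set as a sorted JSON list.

CNF form of G:
  S -> T0 A | T0 B | T0 T0 | T1 C | T1 S
  A -> T0 T1
  B -> S X2 | a
  C -> b
  T0 -> b
  T1 -> a
  X2 -> S S

Fill CYK table bottom-up (cells [i..j] with 0 ≤ i ≤ j ≤ 6 only):
  T[0,0] 'b' = {C,T0}  orig:{C}
  T[1,1] 'a' = {B,T1}  orig:{B}
  T[2,2] 'b' = {C,T0}  orig:{C}
  T[3,3] 'b' = {C,T0}  orig:{C}
  T[4,4] 'b' = {C,T0}  orig:{C}
  T[5,5] 'a' = {B,T1}  orig:{B}
  T[6,6] 'b' = {C,T0}  orig:{C}
  T[0,1] 'ba' = {A,S}
  T[1,2] 'ab' = {S}
  T[2,3] 'bb' = {S}
  T[3,4] 'bb' = {S}
  T[4,5] 'ba' = {A,S}
  T[5,6] 'ab' = {S}
  T[0,2] 'bab' = ∅
  T[1,3] 'abb' = {S}
  T[2,4] 'bbb' = ∅
  T[3,5] 'bba' = {S}
  T[4,6] 'bab' = ∅
  T[0,3] 'babb' = {X2}  orig:{}
  T[1,4] 'abbb' = {X2}  orig:{}
  T[2,5] 'bbba' = {X2}  orig:{}
  T[3,6] 'bbab' = {X2}  orig:{}
  T[0,4] 'babbb' = ∅
  T[1,5] 'abbba' = {X2}  orig:{}
  T[2,6] 'bbbab' = ∅
  T[0,5] 'babbba' = {B}
  T[1,6] 'abbbab' = {B}
  T[0,6] 'babbbab' = {S}

Original NTs in T[0,6] deriving "babbbab": ["S"]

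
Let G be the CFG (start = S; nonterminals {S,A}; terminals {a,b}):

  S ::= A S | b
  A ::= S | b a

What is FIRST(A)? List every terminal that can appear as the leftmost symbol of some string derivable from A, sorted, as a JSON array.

FIRST sets, iterate to fixpoint:
[1]
  A via A→b a: +{b}
  S via S→A S: +{b}
  FIRST[S]={b}  FIRST[A]={b}
[2] — fixpoint
  FIRST[S]={b}  FIRST[A]={b}

FIRST(A) = ["b"]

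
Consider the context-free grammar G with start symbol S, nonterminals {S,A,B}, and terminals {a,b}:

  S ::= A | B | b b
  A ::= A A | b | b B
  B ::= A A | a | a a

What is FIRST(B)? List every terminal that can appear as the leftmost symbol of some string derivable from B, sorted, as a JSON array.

Compute FIRST by fixpoint:
[1]
  A via A→b: +{b}
  B via B→A A: +{b}
  B via B→a: +{a}
  S via S→A: +{b}
  S via S→B: +{a}
  FIRST(S)={a,b}  FIRST(A)={b}  FIRST(B)={a,b}
[2] done
  FIRST(S)={a,b}  FIRST(A)={b}  FIRST(B)={a,b}

FIRST(B) = ["a", "b"]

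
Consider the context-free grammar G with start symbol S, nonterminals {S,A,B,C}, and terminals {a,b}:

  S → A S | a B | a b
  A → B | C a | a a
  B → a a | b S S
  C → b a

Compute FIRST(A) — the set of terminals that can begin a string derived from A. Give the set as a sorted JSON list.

FIRST iteration:
iter 1:
  A via A→a a: +{a}
  B via B→a a: +{a}
  B via B→b S S: +{b}
  C via C→b a: +{b}
  S via S→A S: +{a}
  FIRST[S]={a}  FIRST[A]={a}  FIRST[B]={a,b}  FIRST[C]={b}
iter 2:
  A via A→B: +{b}
  S via S→A S: +{b}
  FIRST[S]={a,b}  FIRST[A]={a,b}  FIRST[B]={a,b}  FIRST[C]={b}
iter 3: (stable)
  FIRST[S]={a,b}  FIRST[A]={a,b}  FIRST[B]={a,b}  FIRST[C]={b}

FIRST(A) = ["a", "b"]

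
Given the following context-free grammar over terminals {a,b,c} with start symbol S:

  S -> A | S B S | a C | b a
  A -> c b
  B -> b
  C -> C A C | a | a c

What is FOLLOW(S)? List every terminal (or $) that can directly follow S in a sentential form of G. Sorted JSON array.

FIRST sets, iterate to fixpoint:
iter 1:
  A via A→c b: +{c}
  B via B→b: +{b}
  C via C→a: +{a}
  S via S→A: +{c}
  S via S→a C: +{a}
  S via S→b a: +{b}
  FIRST[S]={a,b,c}  FIRST[A]={c}  FIRST[B]={b}  FIRST[C]={a}
iter 2: done
  FIRST[S]={a,b,c}  FIRST[A]={c}  FIRST[B]={b}  FIRST[C]={a}

FOLLOW iteration:
FOLLOW(S) := {$}
pass 1:
  C→C A C: FOLLOW(C) ⊇ FIRST(A) = {c}; new: +{c}
  C→C A C: FOLLOW(A) ⊇ FIRST(C) = {a}; new: +{a}
  S→A: FOLLOW(A) ⊇ FOLLOW(S) ⊇ {$}; new: +{$}
  S→S B S: FOLLOW(S) ⊇ FIRST(B) = {b}; new: +{b}
  S→S B S: FOLLOW(B) ⊇ FIRST(S) = {a,b,c}; new: +{a,b,c}
  S→a C: FOLLOW(C) ⊇ FOLLOW(S) ⊇ {$,b}; new: +{$,b}
  FOLLOW(S)={$,b}  FOLLOW(A)={$,a}  FOLLOW(B)={a,b,c}  FOLLOW(C)={$,b,c}
pass 2:
  S→A: FOLLOW(A) ⊇ FOLLOW(S) ⊇ {$,b}; new: +{b}
  FOLLOW(S)={$,b}  FOLLOW(A)={$,a,b}  FOLLOW(B)={a,b,c}  FOLLOW(C)={$,b,c}
pass 3: (stable)
  FOLLOW(S)={$,b}  FOLLOW(A)={$,a,b}  FOLLOW(B)={a,b,c}  FOLLOW(C)={$,b,c}

FOLLOW(S) = ["$", "b"]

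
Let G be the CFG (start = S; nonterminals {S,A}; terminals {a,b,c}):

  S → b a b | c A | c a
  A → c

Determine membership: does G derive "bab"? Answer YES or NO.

Convert to CNF:
  S -> T0 X3 | T2 A | T2 T1
  A -> c
  T0 -> b
  T1 -> a
  T2 -> c
  X3 -> T1 T0

Fill CYK table bottom-up:
  [0..0]={T0}  "b"  orig:{}
  [1..1]={T1}  "a"  orig:{}
  [2..2]={T0}  "b"  orig:{}
  [0..1]=∅  "ba"
  [1..2]={X3}  "ab"  orig:{}
  [0..2]={S}  "bab"

S ∈ T[0,2] ⇒ YES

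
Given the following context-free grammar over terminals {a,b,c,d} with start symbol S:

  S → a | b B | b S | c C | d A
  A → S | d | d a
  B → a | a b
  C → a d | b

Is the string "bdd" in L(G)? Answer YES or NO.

CNF form of G:
  S -> T0 B | T0 S | T1 C | T2 A | a
  A -> T0 B | T0 S | T1 C | T2 A | T2 T3 | a | d
  B -> T3 T0 | a
  C -> T3 T2 | b
  T0 -> b
  T1 -> c
  T2 -> d
  T3 -> a

CYK fill:
  T[0,0] 'b' = {C,T0}  orig:{C}
  T[1,1] 'd' = {A,T2}  orig:{A}
  T[2,2] 'd' = {A,T2}  orig:{A}
  T[0,1] 'bd' = ∅
  T[1,2] 'dd' = {A,S}
  T[0,2] 'bdd' = {A,S}

S ∈ T[0,2] ⇒ YES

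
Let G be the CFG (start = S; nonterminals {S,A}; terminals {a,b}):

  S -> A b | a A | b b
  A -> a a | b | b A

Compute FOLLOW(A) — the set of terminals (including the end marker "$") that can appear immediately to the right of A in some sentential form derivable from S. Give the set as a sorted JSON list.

FIRST iteration:
iter 1:
  A via A→a a: +{a}
  A via A→b: +{b}
  S via S→A b: +{a,b}
  FIRST(S)={a,b}  FIRST(A)={a,b}
iter 2: done
  FIRST(S)={a,b}  FIRST(A)={a,b}

FOLLOW sets:
FOLLOW(S) := {$}
[1]
  S→A b: FOLLOW(A) ⊇ FIRST(b) = {b}; new: +{b}
  S→a A: FOLLOW(A) ⊇ FOLLOW(S) ⊇ {$}; new: +{$}
  S: {$}  A: {$,b}
[2] — fixpoint
  S: {$}  A: {$,b}

FOLLOW(A) = ["$", "b"]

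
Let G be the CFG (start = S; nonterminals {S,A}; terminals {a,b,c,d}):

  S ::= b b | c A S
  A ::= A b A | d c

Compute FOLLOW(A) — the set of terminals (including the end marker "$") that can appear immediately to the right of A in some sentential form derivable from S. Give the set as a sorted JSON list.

FIRST iteration:
[1]
  A via A→d c: +{d}
  S via S→b b: +{b}
  S via S→c A S: +{c}
  FIRST(S)={b,c}  FIRST(A)={d}
[2] (stable)
  FIRST(S)={b,c}  FIRST(A)={d}

Compute FOLLOW by fixpoint:
seed FOLLOW(S) with $
pass 1:
  A→A b A: FOLLOW(A) ⊇ FIRST(b) = {b}; new: +{b}
  S→c A S: FOLLOW(A) ⊇ FIRST(S) = {b,c}; new: +{c}
  FOLLOW(S)={$}  FOLLOW(A)={b,c}
pass 2: — fixpoint
  FOLLOW(S)={$}  FOLLOW(A)={b,c}

FOLLOW(A) = ["b", "c"]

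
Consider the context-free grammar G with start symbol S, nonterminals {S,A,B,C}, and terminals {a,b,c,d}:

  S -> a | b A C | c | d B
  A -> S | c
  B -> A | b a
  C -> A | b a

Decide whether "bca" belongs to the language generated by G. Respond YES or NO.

Convert to CNF:
  S -> T0 X6 | T1 B | a | c
  A -> T0 X3 | T1 B | a | c
  B -> T0 T2 | T0 X4 | T1 B | a | c
  C -> T0 T2 | T0 X5 | T1 B | a | c
  T0 -> b
  T1 -> d
  T2 -> a
  X3 -> A C
  X4 -> A C
  X5 -> A C
  X6 -> A C

CYK table (by increasing span):
  cell(0,0) b: {T0}  orig:{}
  cell(1,1) c: {A,B,C,S}
  cell(2,2) a: {A,B,C,S,T2}  orig:{A,B,C,S}
  cell(0,1) bc: ∅
  cell(1,2) ca: {X3,X4,X5,X6}  orig:{}
  cell(0,2) bca: {A,B,C,S}

S ∈ T[0,2] ⇒ YES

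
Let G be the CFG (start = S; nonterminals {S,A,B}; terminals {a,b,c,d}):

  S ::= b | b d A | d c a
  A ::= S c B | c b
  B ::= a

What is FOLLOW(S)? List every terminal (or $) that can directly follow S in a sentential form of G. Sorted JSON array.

FIRST iteration:
pass 1:
  A via A→c b: +{c}
  B via B→a: +{a}
  S via S→b: +{b}
  S via S→d c a: +{d}
  FIRST(S)={b,d}  FIRST(A)={c}  FIRST(B)={a}
pass 2:
  A via A→S c B: +{b,d}
  FIRST(S)={b,d}  FIRST(A)={b,c,d}  FIRST(B)={a}
pass 3: — fixpoint
  FIRST(S)={b,d}  FIRST(A)={b,c,d}  FIRST(B)={a}

FOLLOW iteration:
initialize: $ ∈ FOLLOW(S)
[1]
  A→S c B: FOLLOW(S) ⊇ FIRST(c) = {c}; new: +{c}
  S→b d A: FOLLOW(A) ⊇ FOLLOW(S) ⊇ {$,c}; new: +{$,c}
  S: {$,c}  A: {$,c}  B: {}
[2]
  A→S c B: FOLLOW(B) ⊇ FOLLOW(A) ⊇ {$,c}; new: +{$,c}
  S: {$,c}  A: {$,c}  B: {$,c}
[3] (no change)
  S: {$,c}  A: {$,c}  B: {$,c}

FOLLOW(S) = ["$", "c"]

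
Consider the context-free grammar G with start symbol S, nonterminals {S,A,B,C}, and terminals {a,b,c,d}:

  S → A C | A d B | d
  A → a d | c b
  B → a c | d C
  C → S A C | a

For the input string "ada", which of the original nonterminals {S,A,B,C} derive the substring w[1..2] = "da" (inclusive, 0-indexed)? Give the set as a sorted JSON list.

Convert to CNF:
  S -> A C | A X5 | d
  A -> T0 T1 | T2 T3
  B -> T0 T2 | T1 C
  C -> S X4 | a
  T0 -> a
  T1 -> d
  T2 -> c
  T3 -> b
  X4 -> A C
  X5 -> T1 B

CYK table (by increasing span) — only the sub-triangle for w[1..2]:
  [1..1]={S,T1}  "d"  orig:{S}
  [2..2]={C,T0}  "a"  orig:{C}
  [1..2]={B}  "da"

Original NTs in T[1,2] deriving "da": ["B"]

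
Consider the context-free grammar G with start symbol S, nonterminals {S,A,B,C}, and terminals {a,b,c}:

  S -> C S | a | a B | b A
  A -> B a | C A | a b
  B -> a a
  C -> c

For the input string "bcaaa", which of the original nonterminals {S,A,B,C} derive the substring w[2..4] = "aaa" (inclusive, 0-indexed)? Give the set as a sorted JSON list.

CNF form of G:
  S -> C S | T0 B | T1 A | a
  A -> B T0 | C A | T0 T1
  B -> T0 T0
  C -> c
  T0 -> a
  T1 -> b

CYK fill (cells [i..j] with 2 ≤ i ≤ j ≤ 4 only):
  T[2,2] 'a' = {S,T0}  orig:{S}
  T[3,3] 'a' = {S,T0}  orig:{S}
  T[4,4] 'a' = {S,T0}  orig:{S}
  T[2,3] 'aa' = {B}
  T[3,4] 'aa' = {B}
  T[2,4] 'aaa' = {A,S}

Original NTs in T[2,4] deriving "aaa": ["A", "S"]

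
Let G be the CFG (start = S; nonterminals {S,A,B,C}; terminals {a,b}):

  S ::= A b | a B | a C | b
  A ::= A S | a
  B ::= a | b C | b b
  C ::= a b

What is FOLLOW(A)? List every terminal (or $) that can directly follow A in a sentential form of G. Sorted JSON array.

FIRST sets, iterate to fixpoint:
[1]
  A via A→a: +{a}
  B via B→a: +{a}
  B via B→b C: +{b}
  C via C→a b: +{a}
  S via S→A b: +{a}
  S via S→b: +{b}
  FIRST(S)={a,b}  FIRST(A)={a}  FIRST(B)={a,b}  FIRST(C)={a}
[2] (no change)
  FIRST(S)={a,b}  FIRST(A)={a}  FIRST(B)={a,b}  FIRST(C)={a}

FOLLOW sets:
initialize: $ ∈ FOLLOW(S)
pass 1:
  A→A S: FOLLOW(A) ⊇ FIRST(S) = {a,b}; new: +{a,b}
  A→A S: FOLLOW(S) ⊇ FOLLOW(A) ⊇ {a,b}; new: +{a,b}
  S→a B: FOLLOW(B) ⊇ FOLLOW(S) ⊇ {$,a,b}; new: +{$,a,b}
  S→a C: FOLLOW(C) ⊇ FOLLOW(S) ⊇ {$,a,b}; new: +{$,a,b}
  S: {$,a,b}  A: {a,b}  B: {$,a,b}  C: {$,a,b}
pass 2: (stable)
  S: {$,a,b}  A: {a,b}  B: {$,a,b}  C: {$,a,b}

FOLLOW(A) = ["a", "b"]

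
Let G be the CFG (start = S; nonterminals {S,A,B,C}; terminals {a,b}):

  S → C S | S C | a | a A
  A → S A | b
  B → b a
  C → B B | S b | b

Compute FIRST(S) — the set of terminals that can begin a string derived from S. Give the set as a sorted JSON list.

FIRST iteration:
round 1:
  A via A→b: +{b}
  B via B→b a: +{b}
  C via C→B B: +{b}
  S via S→C S: +{b}
  S via S→a: +{a}
  S: {a,b}  A: {b}  B: {b}  C: {b}
round 2:
  A via A→S A: +{a}
  C via C→S b: +{a}
  S: {a,b}  A: {a,b}  B: {b}  C: {a,b}
round 3: (no change)
  S: {a,b}  A: {a,b}  B: {b}  C: {a,b}

FIRST(S) = ["a", "b"]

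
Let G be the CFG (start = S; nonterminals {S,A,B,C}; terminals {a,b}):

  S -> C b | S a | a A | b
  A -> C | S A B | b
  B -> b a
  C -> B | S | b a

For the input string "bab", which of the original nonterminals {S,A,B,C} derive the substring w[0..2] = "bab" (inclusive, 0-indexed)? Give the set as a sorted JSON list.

CNF form of G:
  S -> C T0 | S T1 | T1 A | b
  A -> C T0 | S T1 | S X2 | T0 T1 | T1 A | b
  B -> T0 T1
  C -> C T0 | S T1 | T0 T1 | T1 A | b
  T0 -> b
  T1 -> a
  X2 -> A B

Fill CYK table bottom-up, restricted to cells inside w[0..2]:
  cell(0,0) b: {A,C,S,T0}  orig:{A,C,S}
  cell(1,1) a: {T1}  orig:{}
  cell(2,2) b: {A,C,S,T0}  orig:{A,C,S}
  cell(0,1) ba: {A,B,C,S}
  cell(1,2) ab: {A,C,S}
  cell(0,2) bab: {A,C,S}

Original NTs in T[0,2] deriving "bab": ["A", "C", "S"]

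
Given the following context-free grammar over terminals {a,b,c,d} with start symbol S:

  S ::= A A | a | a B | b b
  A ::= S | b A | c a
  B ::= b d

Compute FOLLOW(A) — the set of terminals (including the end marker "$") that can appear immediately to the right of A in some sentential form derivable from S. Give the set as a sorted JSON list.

FIRST sets, iterate to fixpoint:
[1]
  A via A→b A: +{b}
  A via A→c a: +{c}
  B via B→b d: +{b}
  S via S→A A: +{b,c}
  S via S→a: +{a}
  S: {a,b,c}  A: {b,c}  B: {b}
[2]
  A via A→S: +{a}
  S: {a,b,c}  A: {a,b,c}  B: {b}
[3] — fixpoint
  S: {a,b,c}  A: {a,b,c}  B: {b}

FOLLOW iteration:
initialize: $ ∈ FOLLOW(S)
[1]
  S→A A: FOLLOW(A) ⊇ FIRST(A) = {a,b,c}; new: +{a,b,c}
  S→A A: FOLLOW(A) ⊇ FOLLOW(S) ⊇ {$}; new: +{$}
  S→a B: FOLLOW(B) ⊇ FOLLOW(S) ⊇ {$}; new: +{$}
  FOLLOW[S]={$}  FOLLOW[A]={$,a,b,c}  FOLLOW[B]={$}
[2]
  A→S: FOLLOW(S) ⊇ FOLLOW(A) ⊇ {$,a,b,c}; new: +{a,b,c}
  S→a B: FOLLOW(B) ⊇ FOLLOW(S) ⊇ {$,a,b,c}; new: +{a,b,c}
  FOLLOW[S]={$,a,b,c}  FOLLOW[A]={$,a,b,c}  FOLLOW[B]={$,a,b,c}
[3] (stable)
  FOLLOW[S]={$,a,b,c}  FOLLOW[A]={$,a,b,c}  FOLLOW[B]={$,a,b,c}

FOLLOW(A) = ["$", "a", "b", "c"]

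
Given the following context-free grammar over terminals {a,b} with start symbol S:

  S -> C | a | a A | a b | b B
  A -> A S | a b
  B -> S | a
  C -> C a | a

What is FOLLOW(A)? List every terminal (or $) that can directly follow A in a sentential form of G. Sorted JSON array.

FIRST sets, iterate to fixpoint:
pass 1:
  A via A→a b: +{a}
  B via B→a: +{a}
  C via C→a: +{a}
  S via S→C: +{a}
  S via S→b B: +{b}
  FIRST(S)={a,b}  FIRST(A)={a}  FIRST(B)={a}  FIRST(C)={a}
pass 2:
  B via B→S: +{b}
  FIRST(S)={a,b}  FIRST(A)={a}  FIRST(B)={a,b}  FIRST(C)={a}
pass 3: — fixpoint
  FIRST(S)={a,b}  FIRST(A)={a}  FIRST(B)={a,b}  FIRST(C)={a}

Compute FOLLOW by fixpoint:
initialize: $ ∈ FOLLOW(S)
round 1:
  A→A S: FOLLOW(A) ⊇ FIRST(S) = {a,b}; new: +{a,b}
  A→A S: FOLLOW(S) ⊇ FOLLOW(A) ⊇ {a,b}; new: +{a,b}
  C→C a: FOLLOW(C) ⊇ FIRST(a) = {a}; new: +{a}
  S→C: FOLLOW(C) ⊇ FOLLOW(S) ⊇ {$,a,b}; new: +{$,b}
  S→a A: FOLLOW(A) ⊇ FOLLOW(S) ⊇ {$,a,b}; new: +{$}
  S→b B: FOLLOW(B) ⊇ FOLLOW(S) ⊇ {$,a,b}; new: +{$,a,b}
  S: {$,a,b}  A: {$,a,b}  B: {$,a,b}  C: {$,a,b}
round 2: (stable)
  S: {$,a,b}  A: {$,a,b}  B: {$,a,b}  C: {$,a,b}

FOLLOW(A) = ["$", "a", "b"]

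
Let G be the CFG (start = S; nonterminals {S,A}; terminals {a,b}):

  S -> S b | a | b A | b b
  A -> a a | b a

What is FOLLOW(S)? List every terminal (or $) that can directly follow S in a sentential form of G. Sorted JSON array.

FIRST iteration:
iter 1:
  A via A→a a: +{a}
  A via A→b a: +{b}
  S via S→a: +{a}
  S via S→b A: +{b}
  S: {a,b}  A: {a,b}
iter 2: (no change)
  S: {a,b}  A: {a,b}

FOLLOW iteration:
initialize: $ ∈ FOLLOW(S)
iter 1:
  S→S b: FOLLOW(S) ⊇ FIRST(b) = {b}; new: +{b}
  S→b A: FOLLOW(A) ⊇ FOLLOW(S) ⊇ {$,b}; new: +{$,b}
  FOLLOW(S)={$,b}  FOLLOW(A)={$,b}
iter 2: (no change)
  FOLLOW(S)={$,b}  FOLLOW(A)={$,b}

FOLLOW(S) = ["$", "b"]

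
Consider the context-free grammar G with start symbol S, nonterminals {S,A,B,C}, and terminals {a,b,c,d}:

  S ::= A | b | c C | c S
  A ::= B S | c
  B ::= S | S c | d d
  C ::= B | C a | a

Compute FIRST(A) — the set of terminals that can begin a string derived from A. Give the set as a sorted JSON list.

FIRST iteration:
iter 1:
  A via A→c: +{c}
  B via B→d d: +{d}
  C via C→B: +{d}
  C via C→a: +{a}
  S via S→A: +{c}
  S via S→b: +{b}
  FIRST[S]={b,c}  FIRST[A]={c}  FIRST[B]={d}  FIRST[C]={a,d}
iter 2:
  A via A→B S: +{d}
  B via B→S: +{b,c}
  C via C→B: +{b,c}
  S via S→A: +{d}
  FIRST[S]={b,c,d}  FIRST[A]={c,d}  FIRST[B]={b,c,d}  FIRST[C]={a,b,c,d}
iter 3:
  A via A→B S: +{b}
  FIRST[S]={b,c,d}  FIRST[A]={b,c,d}  FIRST[B]={b,c,d}  FIRST[C]={a,b,c,d}
iter 4: (stable)
  FIRST[S]={b,c,d}  FIRST[A]={b,c,d}  FIRST[B]={b,c,d}  FIRST[C]={a,b,c,d}

FIRST(A) = ["b", "c", "d"]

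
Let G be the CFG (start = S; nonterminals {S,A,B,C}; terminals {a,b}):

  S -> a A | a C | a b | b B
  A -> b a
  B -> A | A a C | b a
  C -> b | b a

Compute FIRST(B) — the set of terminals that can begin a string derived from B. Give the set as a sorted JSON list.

FIRST sets, iterate to fixpoint:
iter 1:
  A via A→b a: +{b}
  B via B→A: +{b}
  C via C→b: +{b}
  S via S→a A: +{a}
  S via S→b B: +{b}
  S: {a,b}  A: {b}  B: {b}  C: {b}
iter 2: — fixpoint
  S: {a,b}  A: {b}  B: {b}  C: {b}

FIRST(B) = ["b"]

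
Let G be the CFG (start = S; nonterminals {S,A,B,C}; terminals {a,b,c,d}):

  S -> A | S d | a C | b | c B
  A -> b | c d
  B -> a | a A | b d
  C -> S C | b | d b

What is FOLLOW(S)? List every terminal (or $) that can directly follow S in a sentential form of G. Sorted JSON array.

FIRST iteration:
pass 1:
  A via A→b: +{b}
  A via A→c d: +{c}
  B via B→a: +{a}
  B via B→b d: +{b}
  C via C→b: +{b}
  C via C→d b: +{d}
  S via S→A: +{b,c}
  S via S→a C: +{a}
  S: {a,b,c}  A: {b,c}  B: {a,b}  C: {b,d}
pass 2:
  C via C→S C: +{a,c}
  S: {a,b,c}  A: {b,c}  B: {a,b}  C: {a,b,c,d}
pass 3: — fixpoint
  S: {a,b,c}  A: {b,c}  B: {a,b}  C: {a,b,c,d}

FOLLOW iteration:
seed FOLLOW(S) with $
pass 1:
  C→S C: FOLLOW(S) ⊇ FIRST(C) = {a,b,c,d}; new: +{a,b,c,d}
  S→A: FOLLOW(A) ⊇ FOLLOW(S) ⊇ {$,a,b,c,d}; new: +{$,a,b,c,d}
  S→a C: FOLLOW(C) ⊇ FOLLOW(S) ⊇ {$,a,b,c,d}; new: +{$,a,b,c,d}
  S→c B: FOLLOW(B) ⊇ FOLLOW(S) ⊇ {$,a,b,c,d}; new: +{$,a,b,c,d}
  FOLLOW[S]={$,a,b,c,d}  FOLLOW[A]={$,a,b,c,d}  FOLLOW[B]={$,a,b,c,d}  FOLLOW[C]={$,a,b,c,d}
pass 2: — fixpoint
  FOLLOW[S]={$,a,b,c,d}  FOLLOW[A]={$,a,b,c,d}  FOLLOW[B]={$,a,b,c,d}  FOLLOW[C]={$,a,b,c,d}

FOLLOW(S) = ["$", "a", "b", "c", "d"]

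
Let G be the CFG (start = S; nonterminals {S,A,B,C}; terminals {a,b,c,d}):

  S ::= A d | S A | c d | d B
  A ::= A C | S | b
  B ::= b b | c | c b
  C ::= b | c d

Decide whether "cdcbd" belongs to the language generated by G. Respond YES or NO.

Convert to CNF:
  S -> A T0 | S A | T0 B | T1 T0
  A -> A C | A T0 | S A | T0 B | T1 T0 | b
  B -> T1 T2 | T2 T2 | c
  C -> T1 T0 | b
  T0 -> d
  T1 -> c
  T2 -> b

Fill CYK table bottom-up:
  [0..0]={B,T1}  "c"  orig:{B}
  [1..1]={T0}  "d"  orig:{}
  [2..2]={B,T1}  "c"  orig:{B}
  [3..3]={A,C,T2}  "b"  orig:{A,C}
  [4..4]={T0}  "d"  orig:{}
  [0..1]={A,C,S}  "cd"
  [1..2]={A,S}  "dc"
  [2..3]={B}  "cb"
  [3..4]={A,S}  "bd"
  [0..2]=∅  "cdc"
  [1..3]={A,S}  "dcb"
  [2..4]=∅  "cbd"
  [0..3]=∅  "cdcb"
  [1..4]={A,S}  "dcbd"
  [0..4]=∅  "cdcbd"

S ∉ T[0,4] ⇒ NO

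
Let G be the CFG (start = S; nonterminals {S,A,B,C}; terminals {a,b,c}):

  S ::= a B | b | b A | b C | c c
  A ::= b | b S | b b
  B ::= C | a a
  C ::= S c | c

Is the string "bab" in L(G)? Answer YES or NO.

CNF form of G:
  S -> T0 A | T0 C | T1 T1 | T2 B | b
  A -> T0 S | T0 T0 | b
  B -> S T1 | T2 T2 | c
  C -> S T1 | c
  T0 -> b
  T1 -> c
  T2 -> a

Fill CYK table bottom-up:
  cell(0,0) b: {A,S,T0}  orig:{A,S}
  cell(1,1) a: {T2}  orig:{}
  cell(2,2) b: {A,S,T0}  orig:{A,S}
  cell(0,1) ba: ∅
  cell(1,2) ab: ∅
  cell(0,2) bab: ∅

S ∉ T[0,2] ⇒ NO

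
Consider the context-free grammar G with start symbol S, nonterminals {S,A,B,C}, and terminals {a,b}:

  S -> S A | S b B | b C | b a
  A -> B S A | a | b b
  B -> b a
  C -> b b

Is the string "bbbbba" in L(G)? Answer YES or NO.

Convert to CNF:
  S -> S A | S X3 | T0 C | T0 T1
  A -> B X2 | T0 T0 | a
  B -> T0 T1
  C -> T0 T0
  T0 -> b
  T1 -> a
  X2 -> S A
  X3 -> T0 B

CYK fill:
  T[0,0] 'b' = {T0}  orig:{}
  T[1,1] 'b' = {T0}  orig:{}
  T[2,2] 'b' = {T0}  orig:{}
  T[3,3] 'b' = {T0}  orig:{}
  T[4,4] 'b' = {T0}  orig:{}
  T[5,5] 'a' = {A,T1}  orig:{A}
  T[0,1] 'bb' = {A,C}
  T[1,2] 'bb' = {A,C}
  T[2,3] 'bb' = {A,C}
  T[3,4] 'bb' = {A,C}
  T[4,5] 'ba' = {B,S}
  T[0,2] 'bbb' = {S}
  T[1,3] 'bbb' = {S}
  T[2,4] 'bbb' = {S}
  T[3,5] 'bba' = {X3}  orig:{}
  T[0,3] 'bbbb' = ∅
  T[1,4] 'bbbb' = ∅
  T[2,5] 'bbba' = {S,X2}  orig:{S}
  T[0,4] 'bbbbb' = {S,X2}  orig:{S}
  T[1,5] 'bbbba' = ∅
  T[0,5] 'bbbbba' = {S,X2}  orig:{S}

S ∈ T[0,5] ⇒ YES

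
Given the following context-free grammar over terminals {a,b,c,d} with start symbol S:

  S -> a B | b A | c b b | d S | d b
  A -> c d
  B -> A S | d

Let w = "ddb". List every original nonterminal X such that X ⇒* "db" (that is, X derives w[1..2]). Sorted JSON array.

Convert to CNF:
  S -> T0 X4 | T1 S | T1 T3 | T2 B | T3 A
  A -> T0 T1
  B -> A S | d
  T0 -> c
  T1 -> d
  T2 -> a
  T3 -> b
  X4 -> T3 T3

CYK fill — only the sub-triangle for w[1..2]:
  [1..1]={B,T1}  "d"  orig:{B}
  [2..2]={T3}  "b"  orig:{}
  [1..2]={S}  "db"

Original NTs in T[1,2] deriving "db": ["S"]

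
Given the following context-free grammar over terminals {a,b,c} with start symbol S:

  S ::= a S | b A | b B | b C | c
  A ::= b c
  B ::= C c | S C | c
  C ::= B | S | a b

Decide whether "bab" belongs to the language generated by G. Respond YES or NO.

Convert to CNF:
  S -> T0 A | T0 B | T0 C | T2 S | c
  A -> T0 T1
  B -> C T1 | S C | c
  C -> C T1 | S C | T0 A | T0 B | T0 C | T2 S | T2 T0 | c
  T0 -> b
  T1 -> c
  T2 -> a

CYK fill:
  cell(0,0) b: {T0}  orig:{}
  cell(1,1) a: {T2}  orig:{}
  cell(2,2) b: {T0}  orig:{}
  cell(0,1) ba: ∅
  cell(1,2) ab: {C}
  cell(0,2) bab: {C,S}

S ∈ T[0,2] ⇒ YES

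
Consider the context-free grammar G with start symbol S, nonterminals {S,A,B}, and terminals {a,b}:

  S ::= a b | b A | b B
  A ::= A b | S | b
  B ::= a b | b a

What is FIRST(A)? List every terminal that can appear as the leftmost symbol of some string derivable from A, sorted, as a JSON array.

FIRST iteration:
[1]
  A via A→b: +{b}
  B via B→a b: +{a}
  B via B→b a: +{b}
  S via S→a b: +{a}
  S via S→b A: +{b}
  S: {a,b}  A: {b}  B: {a,b}
[2]
  A via A→S: +{a}
  S: {a,b}  A: {a,b}  B: {a,b}
[3] done
  S: {a,b}  A: {a,b}  B: {a,b}

FIRST(A) = ["a", "b"]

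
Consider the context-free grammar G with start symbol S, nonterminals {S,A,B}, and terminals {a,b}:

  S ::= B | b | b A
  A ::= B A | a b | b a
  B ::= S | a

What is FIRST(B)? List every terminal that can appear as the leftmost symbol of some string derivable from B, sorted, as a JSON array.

Compute FIRST by fixpoint:
[1]
  A via A→a b: +{a}
  A via A→b a: +{b}
  B via B→a: +{a}
  S via S→B: +{a}
  S via S→b: +{b}
  FIRST[S]={a,b}  FIRST[A]={a,b}  FIRST[B]={a}
[2]
  B via B→S: +{b}
  FIRST[S]={a,b}  FIRST[A]={a,b}  FIRST[B]={a,b}
[3] (no change)
  FIRST[S]={a,b}  FIRST[A]={a,b}  FIRST[B]={a,b}

FIRST(B) = ["a", "b"]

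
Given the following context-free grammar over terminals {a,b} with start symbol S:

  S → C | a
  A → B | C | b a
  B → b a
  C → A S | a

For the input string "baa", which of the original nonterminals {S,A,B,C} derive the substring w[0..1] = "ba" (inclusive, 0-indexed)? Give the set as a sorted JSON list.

CNF form of G:
  S -> A S | a
  A -> A S | T0 T1 | a
  B -> T0 T1
  C -> A S | a
  T0 -> b
  T1 -> a

CYK fill — only the sub-triangle for w[0..1]:
  cell(0,0) b: {T0}  orig:{}
  cell(1,1) a: {A,C,S,T1}  orig:{A,C,S}
  cell(0,1) ba: {A,B}

Original NTs in T[0,1] deriving "ba": ["A", "B"]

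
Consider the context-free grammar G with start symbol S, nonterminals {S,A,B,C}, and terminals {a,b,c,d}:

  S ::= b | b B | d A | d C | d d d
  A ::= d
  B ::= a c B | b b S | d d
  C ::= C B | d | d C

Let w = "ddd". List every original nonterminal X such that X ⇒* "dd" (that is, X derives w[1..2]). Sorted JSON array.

Convert to CNF:
  S -> T2 B | T3 A | T3 C | T3 X6 | b
  A -> d
  B -> T0 X4 | T2 X5 | T3 T3
  C -> C B | T3 C | d
  T0 -> a
  T1 -> c
  T2 -> b
  T3 -> d
  X4 -> T1 B
  X5 -> T2 S
  X6 -> T3 T3

CYK table (by increasing span) (cells [i..j] with 1 ≤ i ≤ j ≤ 2 only):
  cell(1,1) d: {A,C,T3}  orig:{A,C}
  cell(2,2) d: {A,C,T3}  orig:{A,C}
  cell(1,2) dd: {B,C,S,X6}  orig:{B,C,S}

Original NTs in T[1,2] deriving "dd": ["B", "C", "S"]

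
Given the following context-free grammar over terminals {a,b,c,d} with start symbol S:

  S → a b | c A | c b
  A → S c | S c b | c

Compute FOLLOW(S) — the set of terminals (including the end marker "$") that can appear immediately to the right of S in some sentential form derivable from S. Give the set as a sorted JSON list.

FIRST sets, iterate to fixpoint:
[1]
  A via A→c: +{c}
  S via S→a b: +{a}
  S via S→c A: +{c}
  FIRST(S)={a,c}  FIRST(A)={c}
[2]
  A via A→S c: +{a}
  FIRST(S)={a,c}  FIRST(A)={a,c}
[3] (no change)
  FIRST(S)={a,c}  FIRST(A)={a,c}

Compute FOLLOW by fixpoint:
initialize: $ ∈ FOLLOW(S)
iter 1:
  A→S c: FOLLOW(S) ⊇ FIRST(c) = {c}; new: +{c}
  S→c A: FOLLOW(A) ⊇ FOLLOW(S) ⊇ {$,c}; new: +{$,c}
  S: {$,c}  A: {$,c}
iter 2: — fixpoint
  S: {$,c}  A: {$,c}

FOLLOW(S) = ["$", "c"]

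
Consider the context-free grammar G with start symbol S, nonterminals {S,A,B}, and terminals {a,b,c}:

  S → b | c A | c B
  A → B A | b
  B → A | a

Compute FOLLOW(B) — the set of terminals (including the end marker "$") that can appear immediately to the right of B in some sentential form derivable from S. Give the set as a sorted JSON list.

FIRST sets, iterate to fixpoint:
pass 1:
  A via A→b: +{b}
  B via B→A: +{b}
  B via B→a: +{a}
  S via S→b: +{b}
  S via S→c A: +{c}
  FIRST(S)={b,c}  FIRST(A)={b}  FIRST(B)={a,b}
pass 2:
  A via A→B A: +{a}
  FIRST(S)={b,c}  FIRST(A)={a,b}  FIRST(B)={a,b}
pass 3: done
  FIRST(S)={b,c}  FIRST(A)={a,b}  FIRST(B)={a,b}

FOLLOW iteration:
initialize: $ ∈ FOLLOW(S)
round 1:
  A→B A: FOLLOW(B) ⊇ FIRST(A) = {a,b}; new: +{a,b}
  B→A: FOLLOW(A) ⊇ FOLLOW(B) ⊇ {a,b}; new: +{a,b}
  S→c A: FOLLOW(A) ⊇ FOLLOW(S) ⊇ {$}; new: +{$}
  S→c B: FOLLOW(B) ⊇ FOLLOW(S) ⊇ {$}; new: +{$}
  FOLLOW(S)={$}  FOLLOW(A)={$,a,b}  FOLLOW(B)={$,a,b}
round 2: — fixpoint
  FOLLOW(S)={$}  FOLLOW(A)={$,a,b}  FOLLOW(B)={$,a,b}

FOLLOW(B) = ["$", "a", "b"]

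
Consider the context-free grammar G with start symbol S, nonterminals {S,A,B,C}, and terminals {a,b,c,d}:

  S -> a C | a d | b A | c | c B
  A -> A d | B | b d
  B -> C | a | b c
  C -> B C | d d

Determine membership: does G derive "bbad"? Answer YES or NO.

Convert to CNF:
  S -> T1 A | T2 B | T3 C | T3 T0 | c
  A -> A T0 | B C | T0 T0 | T1 T0 | T1 T2 | a
  B -> B C | T0 T0 | T1 T2 | a
  C -> B C | T0 T0
  T0 -> d
  T1 -> b
  T2 -> c
  T3 -> a

CYK fill:
  [0..0]={T1}  "b"  orig:{}
  [1..1]={T1}  "b"  orig:{}
  [2..2]={A,B,T3}  "a"  orig:{A,B}
  [3..3]={T0}  "d"  orig:{}
  [0..1]=∅  "bb"
  [1..2]={S}  "ba"
  [2..3]={A,S}  "ad"
  [0..2]=∅  "bba"
  [1..3]={S}  "bad"
  [0..3]=∅  "bbad"

S ∉ T[0,3] ⇒ NO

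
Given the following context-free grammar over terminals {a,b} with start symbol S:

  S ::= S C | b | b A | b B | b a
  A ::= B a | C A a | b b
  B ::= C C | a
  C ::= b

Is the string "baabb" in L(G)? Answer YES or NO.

Convert to CNF:
  S -> S C | T1 A | T1 B | T1 T0 | b
  A -> B T0 | C X2 | T1 T1
  B -> C C | a
  C -> b
  T0 -> a
  T1 -> b
  X2 -> A T0

CYK fill:
  T[0,0] 'b' = {C,S,T1}  orig:{C,S}
  T[1,1] 'a' = {B,T0}  orig:{B}
  T[2,2] 'a' = {B,T0}  orig:{B}
  T[3,3] 'b' = {C,S,T1}  orig:{C,S}
  T[4,4] 'b' = {C,S,T1}  orig:{C,S}
  T[0,1] 'ba' = {S}
  T[1,2] 'aa' = {A}
  T[2,3] 'ab' = ∅
  T[3,4] 'bb' = {A,B,S}
  T[0,2] 'baa' = {S}
  T[1,3] 'aab' = ∅
  T[2,4] 'abb' = ∅
  T[0,3] 'baab' = {S}
  T[1,4] 'aabb' = ∅
  T[0,4] 'baabb' = {S}

S ∈ T[0,4] ⇒ YES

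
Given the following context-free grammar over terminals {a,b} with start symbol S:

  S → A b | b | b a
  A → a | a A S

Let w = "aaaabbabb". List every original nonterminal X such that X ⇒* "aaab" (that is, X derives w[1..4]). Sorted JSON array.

CNF form of G:
  S -> A T1 | T1 T0 | b
  A -> T0 X2 | a
  T0 -> a
  T1 -> b
  X2 -> A S

CYK fill — only the sub-triangle for w[1..4]:
  [1..1]={A,T0}  "a"  orig:{A}
  [2..2]={A,T0}  "a"  orig:{A}
  [3..3]={A,T0}  "a"  orig:{A}
  [4..4]={S,T1}  "b"  orig:{S}
  [1..2]=∅  "aa"
  [2..3]=∅  "aa"
  [3..4]={S,X2}  "ab"  orig:{S}
  [1..3]=∅  "aaa"
  [2..4]={A,X2}  "aab"  orig:{A}
  [1..4]={A}  "aaab"

Original NTs in T[1,4] deriving "aaab": ["A"]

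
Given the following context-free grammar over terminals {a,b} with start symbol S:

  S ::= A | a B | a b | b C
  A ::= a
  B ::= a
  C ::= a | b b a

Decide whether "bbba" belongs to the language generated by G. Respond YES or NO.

CNF form of G:
  S -> T0 C | T1 B | T1 T0 | a
  A -> a
  B -> a
  C -> T0 X2 | a
  T0 -> b
  T1 -> a
  X2 -> T0 T1

CYK table (by increasing span):
  [0..0]={T0}  "b"  orig:{}
  [1..1]={T0}  "b"  orig:{}
  [2..2]={T0}  "b"  orig:{}
  [3..3]={A,B,C,S,T1}  "a"  orig:{A,B,C,S}
  [0..1]=∅  "bb"
  [1..2]=∅  "bb"
  [2..3]={S,X2}  "ba"  orig:{S}
  [0..2]=∅  "bbb"
  [1..3]={C}  "bba"
  [0..3]={S}  "bbba"

S ∈ T[0,3] ⇒ YES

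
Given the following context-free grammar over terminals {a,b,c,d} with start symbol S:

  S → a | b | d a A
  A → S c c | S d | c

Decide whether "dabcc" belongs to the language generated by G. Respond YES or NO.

CNF form of G:
  S -> T1 X4 | a | b
  A -> S T1 | S X3 | c
  T0 -> c
  T1 -> d
  T2 -> a
  X3 -> T0 T0
  X4 -> T2 A

CYK table (by increasing span):
  cell(0,0) d: {T1}  orig:{}
  cell(1,1) a: {S,T2}  orig:{S}
  cell(2,2) b: {S}
  cell(3,3) c: {A,T0}  orig:{A}
  cell(4,4) c: {A,T0}  orig:{A}
  cell(0,1) da: ∅
  cell(1,2) ab: ∅
  cell(2,3) bc: ∅
  cell(3,4) cc: {X3}  orig:{}
  cell(0,2) dab: ∅
  cell(1,3) abc: ∅
  cell(2,4) bcc: {A}
  cell(0,3) dabc: ∅
  cell(1,4) abcc: {X4}  orig:{}
  cell(0,4) dabcc: {S}

S ∈ T[0,4] ⇒ YES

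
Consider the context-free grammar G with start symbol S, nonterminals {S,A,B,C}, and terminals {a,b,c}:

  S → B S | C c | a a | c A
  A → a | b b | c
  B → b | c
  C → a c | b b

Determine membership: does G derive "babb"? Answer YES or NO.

Convert to CNF:
  S -> B S | C T2 | T1 T1 | T2 A
  A -> T0 T0 | a | c
  B -> b | c
  C -> T0 T0 | T1 T2
  T0 -> b
  T1 -> a
  T2 -> c

Fill CYK table bottom-up:
  T[0,0] 'b' = {B,T0}  orig:{B}
  T[1,1] 'a' = {A,T1}  orig:{A}
  T[2,2] 'b' = {B,T0}  orig:{B}
  T[3,3] 'b' = {B,T0}  orig:{B}
  T[0,1] 'ba' = ∅
  T[1,2] 'ab' = ∅
  T[2,3] 'bb' = {A,C}
  T[0,2] 'bab' = ∅
  T[1,3] 'abb' = ∅
  T[0,3] 'babb' = ∅

S ∉ T[0,3] ⇒ NO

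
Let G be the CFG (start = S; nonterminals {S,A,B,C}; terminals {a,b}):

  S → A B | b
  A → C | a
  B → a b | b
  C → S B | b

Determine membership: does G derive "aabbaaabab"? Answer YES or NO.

Convert to CNF:
  S -> A B | b
  A -> S B | a | b
  B -> T0 T1 | b
  C -> S B | b
  T0 -> a
  T1 -> b

CYK fill:
  cell(0,0) a: {A,T0}  orig:{A}
  cell(1,1) a: {A,T0}  orig:{A}
  cell(2,2) b: {A,B,C,S,T1}  orig:{A,B,C,S}
  cell(3,3) b: {A,B,C,S,T1}  orig:{A,B,C,S}
  cell(4,4) a: {A,T0}  orig:{A}
  cell(5,5) a: {A,T0}  orig:{A}
  cell(6,6) a: {A,T0}  orig:{A}
  cell(7,7) b: {A,B,C,S,T1}  orig:{A,B,C,S}
  cell(8,8) a: {A,T0}  orig:{A}
  cell(9,9) b: {A,B,C,S,T1}  orig:{A,B,C,S}
  cell(0,1) aa: ∅
  cell(1,2) ab: {B,S}
  cell(2,3) bb: {A,C,S}
  cell(3,4) ba: ∅
  cell(4,5) aa: ∅
  cell(5,6) aa: ∅
  cell(6,7) ab: {B,S}
  cell(7,8) ba: ∅
  cell(8,9) ab: {B,S}
  cell(0,2) aab: {S}
  cell(1,3) abb: {A,C}
  cell(2,4) bba: ∅
  cell(3,5) baa: ∅
  cell(4,6) aaa: ∅
  cell(5,7) aab: {S}
  cell(6,8) aba: ∅
  cell(7,9) bab: {A,C,S}
  cell(0,3) aabb: {A,C}
  cell(1,4) abba: ∅
  cell(2,5) bbaa: ∅
  cell(3,6) baaa: ∅
  cell(4,7) aaab: ∅
  cell(5,8) aaba: ∅
  cell(6,9) abab: {A,C}
  cell(0,4) aabba: ∅
  cell(1,5) abbaa: ∅
  cell(2,6) bbaaa: ∅
  cell(3,7) baaab: ∅
  cell(4,8) aaaba: ∅
  cell(5,9) aabab: {A,C}
  cell(0,5) aabbaa: ∅
  cell(1,6) abbaaa: ∅
  cell(2,7) bbaaab: ∅
  cell(3,8) baaaba: ∅
  cell(4,9) aaabab: ∅
  cell(0,6) aabbaaa: ∅
  cell(1,7) abbaaab: ∅
  cell(2,8) bbaaaba: ∅
  cell(3,9) baaabab: ∅
  cell(0,7) aabbaaab: ∅
  cell(1,8) abbaaaba: ∅
  cell(2,9) bbaaabab: ∅
  cell(0,8) aabbaaaba: ∅
  cell(1,9) abbaaabab: ∅
  cell(0,9) aabbaaabab: ∅

S ∉ T[0,9] ⇒ NO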